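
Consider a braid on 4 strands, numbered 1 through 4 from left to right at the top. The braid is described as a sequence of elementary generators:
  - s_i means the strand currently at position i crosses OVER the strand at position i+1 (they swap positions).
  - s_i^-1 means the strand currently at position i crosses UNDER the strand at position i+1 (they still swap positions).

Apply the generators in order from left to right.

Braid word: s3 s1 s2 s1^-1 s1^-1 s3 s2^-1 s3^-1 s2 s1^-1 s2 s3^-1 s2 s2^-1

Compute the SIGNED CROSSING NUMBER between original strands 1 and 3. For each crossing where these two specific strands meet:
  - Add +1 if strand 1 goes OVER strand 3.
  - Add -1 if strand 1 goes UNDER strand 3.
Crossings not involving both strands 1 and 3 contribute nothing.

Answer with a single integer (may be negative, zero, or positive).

Answer: 0

Derivation:
Gen 1: crossing 3x4. Both 1&3? no. Sum: 0
Gen 2: crossing 1x2. Both 1&3? no. Sum: 0
Gen 3: crossing 1x4. Both 1&3? no. Sum: 0
Gen 4: crossing 2x4. Both 1&3? no. Sum: 0
Gen 5: crossing 4x2. Both 1&3? no. Sum: 0
Gen 6: 1 over 3. Both 1&3? yes. Contrib: +1. Sum: 1
Gen 7: crossing 4x3. Both 1&3? no. Sum: 1
Gen 8: crossing 4x1. Both 1&3? no. Sum: 1
Gen 9: 3 over 1. Both 1&3? yes. Contrib: -1. Sum: 0
Gen 10: crossing 2x1. Both 1&3? no. Sum: 0
Gen 11: crossing 2x3. Both 1&3? no. Sum: 0
Gen 12: crossing 2x4. Both 1&3? no. Sum: 0
Gen 13: crossing 3x4. Both 1&3? no. Sum: 0
Gen 14: crossing 4x3. Both 1&3? no. Sum: 0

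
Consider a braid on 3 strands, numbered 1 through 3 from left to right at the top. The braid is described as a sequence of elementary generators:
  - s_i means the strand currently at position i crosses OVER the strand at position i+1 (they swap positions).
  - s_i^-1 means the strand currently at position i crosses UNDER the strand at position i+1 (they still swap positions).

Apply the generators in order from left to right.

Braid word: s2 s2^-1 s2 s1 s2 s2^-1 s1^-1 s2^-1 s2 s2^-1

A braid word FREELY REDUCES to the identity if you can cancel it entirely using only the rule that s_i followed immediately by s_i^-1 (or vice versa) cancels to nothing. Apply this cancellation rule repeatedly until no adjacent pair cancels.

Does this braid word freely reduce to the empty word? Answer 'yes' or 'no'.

Gen 1 (s2): push. Stack: [s2]
Gen 2 (s2^-1): cancels prior s2. Stack: []
Gen 3 (s2): push. Stack: [s2]
Gen 4 (s1): push. Stack: [s2 s1]
Gen 5 (s2): push. Stack: [s2 s1 s2]
Gen 6 (s2^-1): cancels prior s2. Stack: [s2 s1]
Gen 7 (s1^-1): cancels prior s1. Stack: [s2]
Gen 8 (s2^-1): cancels prior s2. Stack: []
Gen 9 (s2): push. Stack: [s2]
Gen 10 (s2^-1): cancels prior s2. Stack: []
Reduced word: (empty)

Answer: yes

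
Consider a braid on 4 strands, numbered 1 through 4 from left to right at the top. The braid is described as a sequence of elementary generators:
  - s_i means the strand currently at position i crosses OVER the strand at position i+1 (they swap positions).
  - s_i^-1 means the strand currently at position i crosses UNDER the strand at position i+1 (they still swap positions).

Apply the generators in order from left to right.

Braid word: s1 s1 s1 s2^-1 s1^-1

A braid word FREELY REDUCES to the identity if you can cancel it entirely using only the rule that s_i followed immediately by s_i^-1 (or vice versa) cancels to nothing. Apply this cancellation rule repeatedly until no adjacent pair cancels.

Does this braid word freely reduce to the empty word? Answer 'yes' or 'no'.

Gen 1 (s1): push. Stack: [s1]
Gen 2 (s1): push. Stack: [s1 s1]
Gen 3 (s1): push. Stack: [s1 s1 s1]
Gen 4 (s2^-1): push. Stack: [s1 s1 s1 s2^-1]
Gen 5 (s1^-1): push. Stack: [s1 s1 s1 s2^-1 s1^-1]
Reduced word: s1 s1 s1 s2^-1 s1^-1

Answer: no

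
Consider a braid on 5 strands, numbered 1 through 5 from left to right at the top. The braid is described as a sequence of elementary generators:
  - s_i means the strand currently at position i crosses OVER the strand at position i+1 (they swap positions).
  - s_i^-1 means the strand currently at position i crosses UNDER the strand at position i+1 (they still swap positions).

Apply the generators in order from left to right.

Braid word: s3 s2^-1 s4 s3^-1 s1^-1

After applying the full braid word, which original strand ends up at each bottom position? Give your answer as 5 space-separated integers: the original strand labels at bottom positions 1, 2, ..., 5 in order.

Answer: 4 1 5 2 3

Derivation:
Gen 1 (s3): strand 3 crosses over strand 4. Perm now: [1 2 4 3 5]
Gen 2 (s2^-1): strand 2 crosses under strand 4. Perm now: [1 4 2 3 5]
Gen 3 (s4): strand 3 crosses over strand 5. Perm now: [1 4 2 5 3]
Gen 4 (s3^-1): strand 2 crosses under strand 5. Perm now: [1 4 5 2 3]
Gen 5 (s1^-1): strand 1 crosses under strand 4. Perm now: [4 1 5 2 3]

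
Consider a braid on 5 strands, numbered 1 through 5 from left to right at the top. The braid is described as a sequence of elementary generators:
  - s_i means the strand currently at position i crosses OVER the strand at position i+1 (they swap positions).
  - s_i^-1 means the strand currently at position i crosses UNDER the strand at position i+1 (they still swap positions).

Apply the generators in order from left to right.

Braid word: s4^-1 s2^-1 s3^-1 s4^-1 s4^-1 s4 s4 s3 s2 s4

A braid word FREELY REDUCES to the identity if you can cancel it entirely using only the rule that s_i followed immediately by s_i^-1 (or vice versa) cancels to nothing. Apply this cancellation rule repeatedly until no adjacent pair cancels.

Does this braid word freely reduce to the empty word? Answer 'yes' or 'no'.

Answer: yes

Derivation:
Gen 1 (s4^-1): push. Stack: [s4^-1]
Gen 2 (s2^-1): push. Stack: [s4^-1 s2^-1]
Gen 3 (s3^-1): push. Stack: [s4^-1 s2^-1 s3^-1]
Gen 4 (s4^-1): push. Stack: [s4^-1 s2^-1 s3^-1 s4^-1]
Gen 5 (s4^-1): push. Stack: [s4^-1 s2^-1 s3^-1 s4^-1 s4^-1]
Gen 6 (s4): cancels prior s4^-1. Stack: [s4^-1 s2^-1 s3^-1 s4^-1]
Gen 7 (s4): cancels prior s4^-1. Stack: [s4^-1 s2^-1 s3^-1]
Gen 8 (s3): cancels prior s3^-1. Stack: [s4^-1 s2^-1]
Gen 9 (s2): cancels prior s2^-1. Stack: [s4^-1]
Gen 10 (s4): cancels prior s4^-1. Stack: []
Reduced word: (empty)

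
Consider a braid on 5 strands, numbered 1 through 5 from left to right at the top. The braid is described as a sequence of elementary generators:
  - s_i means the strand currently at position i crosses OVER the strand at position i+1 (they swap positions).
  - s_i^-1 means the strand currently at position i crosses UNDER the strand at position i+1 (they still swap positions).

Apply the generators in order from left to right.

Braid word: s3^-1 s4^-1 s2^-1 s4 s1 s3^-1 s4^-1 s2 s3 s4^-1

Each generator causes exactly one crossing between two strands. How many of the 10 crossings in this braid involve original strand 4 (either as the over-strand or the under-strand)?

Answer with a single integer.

Answer: 3

Derivation:
Gen 1: crossing 3x4. Involves strand 4? yes. Count so far: 1
Gen 2: crossing 3x5. Involves strand 4? no. Count so far: 1
Gen 3: crossing 2x4. Involves strand 4? yes. Count so far: 2
Gen 4: crossing 5x3. Involves strand 4? no. Count so far: 2
Gen 5: crossing 1x4. Involves strand 4? yes. Count so far: 3
Gen 6: crossing 2x3. Involves strand 4? no. Count so far: 3
Gen 7: crossing 2x5. Involves strand 4? no. Count so far: 3
Gen 8: crossing 1x3. Involves strand 4? no. Count so far: 3
Gen 9: crossing 1x5. Involves strand 4? no. Count so far: 3
Gen 10: crossing 1x2. Involves strand 4? no. Count so far: 3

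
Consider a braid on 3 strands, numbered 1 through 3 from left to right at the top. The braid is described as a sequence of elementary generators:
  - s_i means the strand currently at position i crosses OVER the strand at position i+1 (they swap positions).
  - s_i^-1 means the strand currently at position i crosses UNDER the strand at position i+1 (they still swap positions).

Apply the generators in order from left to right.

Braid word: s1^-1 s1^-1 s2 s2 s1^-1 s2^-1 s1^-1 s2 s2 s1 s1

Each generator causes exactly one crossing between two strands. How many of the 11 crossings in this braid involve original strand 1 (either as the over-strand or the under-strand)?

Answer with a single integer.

Answer: 6

Derivation:
Gen 1: crossing 1x2. Involves strand 1? yes. Count so far: 1
Gen 2: crossing 2x1. Involves strand 1? yes. Count so far: 2
Gen 3: crossing 2x3. Involves strand 1? no. Count so far: 2
Gen 4: crossing 3x2. Involves strand 1? no. Count so far: 2
Gen 5: crossing 1x2. Involves strand 1? yes. Count so far: 3
Gen 6: crossing 1x3. Involves strand 1? yes. Count so far: 4
Gen 7: crossing 2x3. Involves strand 1? no. Count so far: 4
Gen 8: crossing 2x1. Involves strand 1? yes. Count so far: 5
Gen 9: crossing 1x2. Involves strand 1? yes. Count so far: 6
Gen 10: crossing 3x2. Involves strand 1? no. Count so far: 6
Gen 11: crossing 2x3. Involves strand 1? no. Count so far: 6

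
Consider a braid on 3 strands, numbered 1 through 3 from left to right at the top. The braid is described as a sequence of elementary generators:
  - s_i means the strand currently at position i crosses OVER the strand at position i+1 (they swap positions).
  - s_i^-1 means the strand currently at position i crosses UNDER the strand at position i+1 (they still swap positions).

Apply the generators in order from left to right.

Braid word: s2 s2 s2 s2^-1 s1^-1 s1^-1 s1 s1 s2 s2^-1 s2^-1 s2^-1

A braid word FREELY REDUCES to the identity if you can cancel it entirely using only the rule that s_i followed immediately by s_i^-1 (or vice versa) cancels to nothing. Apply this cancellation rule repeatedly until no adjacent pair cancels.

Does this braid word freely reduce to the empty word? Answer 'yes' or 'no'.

Answer: yes

Derivation:
Gen 1 (s2): push. Stack: [s2]
Gen 2 (s2): push. Stack: [s2 s2]
Gen 3 (s2): push. Stack: [s2 s2 s2]
Gen 4 (s2^-1): cancels prior s2. Stack: [s2 s2]
Gen 5 (s1^-1): push. Stack: [s2 s2 s1^-1]
Gen 6 (s1^-1): push. Stack: [s2 s2 s1^-1 s1^-1]
Gen 7 (s1): cancels prior s1^-1. Stack: [s2 s2 s1^-1]
Gen 8 (s1): cancels prior s1^-1. Stack: [s2 s2]
Gen 9 (s2): push. Stack: [s2 s2 s2]
Gen 10 (s2^-1): cancels prior s2. Stack: [s2 s2]
Gen 11 (s2^-1): cancels prior s2. Stack: [s2]
Gen 12 (s2^-1): cancels prior s2. Stack: []
Reduced word: (empty)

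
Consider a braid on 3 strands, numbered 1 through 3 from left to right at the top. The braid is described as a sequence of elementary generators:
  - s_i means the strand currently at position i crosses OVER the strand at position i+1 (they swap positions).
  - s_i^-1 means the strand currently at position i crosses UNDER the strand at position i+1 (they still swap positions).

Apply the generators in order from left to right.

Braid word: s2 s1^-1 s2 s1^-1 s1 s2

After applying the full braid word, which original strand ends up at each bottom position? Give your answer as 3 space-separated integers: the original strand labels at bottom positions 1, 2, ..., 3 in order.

Gen 1 (s2): strand 2 crosses over strand 3. Perm now: [1 3 2]
Gen 2 (s1^-1): strand 1 crosses under strand 3. Perm now: [3 1 2]
Gen 3 (s2): strand 1 crosses over strand 2. Perm now: [3 2 1]
Gen 4 (s1^-1): strand 3 crosses under strand 2. Perm now: [2 3 1]
Gen 5 (s1): strand 2 crosses over strand 3. Perm now: [3 2 1]
Gen 6 (s2): strand 2 crosses over strand 1. Perm now: [3 1 2]

Answer: 3 1 2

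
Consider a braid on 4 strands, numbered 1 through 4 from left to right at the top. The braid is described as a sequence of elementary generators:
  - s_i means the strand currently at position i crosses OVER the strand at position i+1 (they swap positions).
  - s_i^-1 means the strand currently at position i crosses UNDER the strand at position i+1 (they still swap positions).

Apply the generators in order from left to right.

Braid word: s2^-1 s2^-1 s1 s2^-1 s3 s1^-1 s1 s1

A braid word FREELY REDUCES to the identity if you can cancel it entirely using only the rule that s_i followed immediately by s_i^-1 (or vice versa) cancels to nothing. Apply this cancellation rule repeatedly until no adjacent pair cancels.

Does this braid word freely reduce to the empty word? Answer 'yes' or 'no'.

Answer: no

Derivation:
Gen 1 (s2^-1): push. Stack: [s2^-1]
Gen 2 (s2^-1): push. Stack: [s2^-1 s2^-1]
Gen 3 (s1): push. Stack: [s2^-1 s2^-1 s1]
Gen 4 (s2^-1): push. Stack: [s2^-1 s2^-1 s1 s2^-1]
Gen 5 (s3): push. Stack: [s2^-1 s2^-1 s1 s2^-1 s3]
Gen 6 (s1^-1): push. Stack: [s2^-1 s2^-1 s1 s2^-1 s3 s1^-1]
Gen 7 (s1): cancels prior s1^-1. Stack: [s2^-1 s2^-1 s1 s2^-1 s3]
Gen 8 (s1): push. Stack: [s2^-1 s2^-1 s1 s2^-1 s3 s1]
Reduced word: s2^-1 s2^-1 s1 s2^-1 s3 s1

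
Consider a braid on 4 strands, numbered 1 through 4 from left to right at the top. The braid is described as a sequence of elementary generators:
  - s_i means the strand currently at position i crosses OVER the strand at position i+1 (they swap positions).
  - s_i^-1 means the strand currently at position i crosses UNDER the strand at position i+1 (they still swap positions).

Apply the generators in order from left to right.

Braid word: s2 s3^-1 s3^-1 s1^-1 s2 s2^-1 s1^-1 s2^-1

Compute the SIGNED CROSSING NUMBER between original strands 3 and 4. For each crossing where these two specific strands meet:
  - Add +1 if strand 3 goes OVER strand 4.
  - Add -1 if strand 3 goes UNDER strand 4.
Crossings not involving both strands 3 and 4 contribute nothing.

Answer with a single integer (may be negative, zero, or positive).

Gen 1: crossing 2x3. Both 3&4? no. Sum: 0
Gen 2: crossing 2x4. Both 3&4? no. Sum: 0
Gen 3: crossing 4x2. Both 3&4? no. Sum: 0
Gen 4: crossing 1x3. Both 3&4? no. Sum: 0
Gen 5: crossing 1x2. Both 3&4? no. Sum: 0
Gen 6: crossing 2x1. Both 3&4? no. Sum: 0
Gen 7: crossing 3x1. Both 3&4? no. Sum: 0
Gen 8: crossing 3x2. Both 3&4? no. Sum: 0

Answer: 0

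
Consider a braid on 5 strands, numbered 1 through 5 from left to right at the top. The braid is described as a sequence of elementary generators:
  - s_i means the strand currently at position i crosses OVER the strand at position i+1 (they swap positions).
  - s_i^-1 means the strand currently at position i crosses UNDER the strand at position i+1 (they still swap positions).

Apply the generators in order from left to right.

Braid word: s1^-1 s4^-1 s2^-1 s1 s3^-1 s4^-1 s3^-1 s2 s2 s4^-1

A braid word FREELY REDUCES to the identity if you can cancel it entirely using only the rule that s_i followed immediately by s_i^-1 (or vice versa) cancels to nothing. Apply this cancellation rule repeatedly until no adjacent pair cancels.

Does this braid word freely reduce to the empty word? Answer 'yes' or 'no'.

Answer: no

Derivation:
Gen 1 (s1^-1): push. Stack: [s1^-1]
Gen 2 (s4^-1): push. Stack: [s1^-1 s4^-1]
Gen 3 (s2^-1): push. Stack: [s1^-1 s4^-1 s2^-1]
Gen 4 (s1): push. Stack: [s1^-1 s4^-1 s2^-1 s1]
Gen 5 (s3^-1): push. Stack: [s1^-1 s4^-1 s2^-1 s1 s3^-1]
Gen 6 (s4^-1): push. Stack: [s1^-1 s4^-1 s2^-1 s1 s3^-1 s4^-1]
Gen 7 (s3^-1): push. Stack: [s1^-1 s4^-1 s2^-1 s1 s3^-1 s4^-1 s3^-1]
Gen 8 (s2): push. Stack: [s1^-1 s4^-1 s2^-1 s1 s3^-1 s4^-1 s3^-1 s2]
Gen 9 (s2): push. Stack: [s1^-1 s4^-1 s2^-1 s1 s3^-1 s4^-1 s3^-1 s2 s2]
Gen 10 (s4^-1): push. Stack: [s1^-1 s4^-1 s2^-1 s1 s3^-1 s4^-1 s3^-1 s2 s2 s4^-1]
Reduced word: s1^-1 s4^-1 s2^-1 s1 s3^-1 s4^-1 s3^-1 s2 s2 s4^-1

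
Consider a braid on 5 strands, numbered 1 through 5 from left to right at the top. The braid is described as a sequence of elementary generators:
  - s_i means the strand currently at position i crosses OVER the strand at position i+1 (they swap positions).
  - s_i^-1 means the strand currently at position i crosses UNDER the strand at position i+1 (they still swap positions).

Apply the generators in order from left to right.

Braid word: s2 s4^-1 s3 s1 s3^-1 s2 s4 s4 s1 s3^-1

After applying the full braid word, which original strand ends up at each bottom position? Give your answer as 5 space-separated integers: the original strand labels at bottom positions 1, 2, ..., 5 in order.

Answer: 2 3 5 1 4

Derivation:
Gen 1 (s2): strand 2 crosses over strand 3. Perm now: [1 3 2 4 5]
Gen 2 (s4^-1): strand 4 crosses under strand 5. Perm now: [1 3 2 5 4]
Gen 3 (s3): strand 2 crosses over strand 5. Perm now: [1 3 5 2 4]
Gen 4 (s1): strand 1 crosses over strand 3. Perm now: [3 1 5 2 4]
Gen 5 (s3^-1): strand 5 crosses under strand 2. Perm now: [3 1 2 5 4]
Gen 6 (s2): strand 1 crosses over strand 2. Perm now: [3 2 1 5 4]
Gen 7 (s4): strand 5 crosses over strand 4. Perm now: [3 2 1 4 5]
Gen 8 (s4): strand 4 crosses over strand 5. Perm now: [3 2 1 5 4]
Gen 9 (s1): strand 3 crosses over strand 2. Perm now: [2 3 1 5 4]
Gen 10 (s3^-1): strand 1 crosses under strand 5. Perm now: [2 3 5 1 4]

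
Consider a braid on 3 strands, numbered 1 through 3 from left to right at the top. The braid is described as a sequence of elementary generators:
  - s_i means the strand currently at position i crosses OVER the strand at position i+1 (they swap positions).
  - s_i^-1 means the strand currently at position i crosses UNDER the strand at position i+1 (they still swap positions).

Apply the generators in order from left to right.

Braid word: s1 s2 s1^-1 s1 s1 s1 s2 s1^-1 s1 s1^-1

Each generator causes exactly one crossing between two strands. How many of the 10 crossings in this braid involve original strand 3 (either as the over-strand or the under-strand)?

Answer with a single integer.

Answer: 6

Derivation:
Gen 1: crossing 1x2. Involves strand 3? no. Count so far: 0
Gen 2: crossing 1x3. Involves strand 3? yes. Count so far: 1
Gen 3: crossing 2x3. Involves strand 3? yes. Count so far: 2
Gen 4: crossing 3x2. Involves strand 3? yes. Count so far: 3
Gen 5: crossing 2x3. Involves strand 3? yes. Count so far: 4
Gen 6: crossing 3x2. Involves strand 3? yes. Count so far: 5
Gen 7: crossing 3x1. Involves strand 3? yes. Count so far: 6
Gen 8: crossing 2x1. Involves strand 3? no. Count so far: 6
Gen 9: crossing 1x2. Involves strand 3? no. Count so far: 6
Gen 10: crossing 2x1. Involves strand 3? no. Count so far: 6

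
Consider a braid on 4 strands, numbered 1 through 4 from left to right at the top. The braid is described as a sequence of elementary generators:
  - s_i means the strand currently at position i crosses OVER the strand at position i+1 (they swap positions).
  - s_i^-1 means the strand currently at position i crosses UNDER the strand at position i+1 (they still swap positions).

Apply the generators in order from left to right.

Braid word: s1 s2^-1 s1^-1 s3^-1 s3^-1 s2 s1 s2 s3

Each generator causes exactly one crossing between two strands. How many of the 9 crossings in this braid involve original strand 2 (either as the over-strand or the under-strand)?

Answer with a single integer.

Gen 1: crossing 1x2. Involves strand 2? yes. Count so far: 1
Gen 2: crossing 1x3. Involves strand 2? no. Count so far: 1
Gen 3: crossing 2x3. Involves strand 2? yes. Count so far: 2
Gen 4: crossing 1x4. Involves strand 2? no. Count so far: 2
Gen 5: crossing 4x1. Involves strand 2? no. Count so far: 2
Gen 6: crossing 2x1. Involves strand 2? yes. Count so far: 3
Gen 7: crossing 3x1. Involves strand 2? no. Count so far: 3
Gen 8: crossing 3x2. Involves strand 2? yes. Count so far: 4
Gen 9: crossing 3x4. Involves strand 2? no. Count so far: 4

Answer: 4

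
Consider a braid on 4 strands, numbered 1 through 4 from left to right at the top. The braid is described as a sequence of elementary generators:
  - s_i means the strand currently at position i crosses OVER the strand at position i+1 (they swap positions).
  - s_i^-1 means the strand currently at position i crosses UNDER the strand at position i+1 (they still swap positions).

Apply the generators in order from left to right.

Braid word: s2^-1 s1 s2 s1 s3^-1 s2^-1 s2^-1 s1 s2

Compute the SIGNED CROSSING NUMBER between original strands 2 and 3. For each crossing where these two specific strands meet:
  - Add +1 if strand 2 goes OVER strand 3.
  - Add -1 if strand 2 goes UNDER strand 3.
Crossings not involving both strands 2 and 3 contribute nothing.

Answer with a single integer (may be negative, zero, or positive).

Gen 1: 2 under 3. Both 2&3? yes. Contrib: -1. Sum: -1
Gen 2: crossing 1x3. Both 2&3? no. Sum: -1
Gen 3: crossing 1x2. Both 2&3? no. Sum: -1
Gen 4: 3 over 2. Both 2&3? yes. Contrib: -1. Sum: -2
Gen 5: crossing 1x4. Both 2&3? no. Sum: -2
Gen 6: crossing 3x4. Both 2&3? no. Sum: -2
Gen 7: crossing 4x3. Both 2&3? no. Sum: -2
Gen 8: 2 over 3. Both 2&3? yes. Contrib: +1. Sum: -1
Gen 9: crossing 2x4. Both 2&3? no. Sum: -1

Answer: -1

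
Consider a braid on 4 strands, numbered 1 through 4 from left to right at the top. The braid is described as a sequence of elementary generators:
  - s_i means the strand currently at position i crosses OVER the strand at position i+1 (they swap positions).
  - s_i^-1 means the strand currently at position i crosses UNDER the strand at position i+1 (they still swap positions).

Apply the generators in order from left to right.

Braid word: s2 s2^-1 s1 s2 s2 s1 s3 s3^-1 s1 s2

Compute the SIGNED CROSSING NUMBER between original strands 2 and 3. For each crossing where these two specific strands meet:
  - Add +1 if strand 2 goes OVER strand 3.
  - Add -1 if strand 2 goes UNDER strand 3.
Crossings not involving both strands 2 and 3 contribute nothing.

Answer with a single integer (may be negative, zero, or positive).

Answer: 2

Derivation:
Gen 1: 2 over 3. Both 2&3? yes. Contrib: +1. Sum: 1
Gen 2: 3 under 2. Both 2&3? yes. Contrib: +1. Sum: 2
Gen 3: crossing 1x2. Both 2&3? no. Sum: 2
Gen 4: crossing 1x3. Both 2&3? no. Sum: 2
Gen 5: crossing 3x1. Both 2&3? no. Sum: 2
Gen 6: crossing 2x1. Both 2&3? no. Sum: 2
Gen 7: crossing 3x4. Both 2&3? no. Sum: 2
Gen 8: crossing 4x3. Both 2&3? no. Sum: 2
Gen 9: crossing 1x2. Both 2&3? no. Sum: 2
Gen 10: crossing 1x3. Both 2&3? no. Sum: 2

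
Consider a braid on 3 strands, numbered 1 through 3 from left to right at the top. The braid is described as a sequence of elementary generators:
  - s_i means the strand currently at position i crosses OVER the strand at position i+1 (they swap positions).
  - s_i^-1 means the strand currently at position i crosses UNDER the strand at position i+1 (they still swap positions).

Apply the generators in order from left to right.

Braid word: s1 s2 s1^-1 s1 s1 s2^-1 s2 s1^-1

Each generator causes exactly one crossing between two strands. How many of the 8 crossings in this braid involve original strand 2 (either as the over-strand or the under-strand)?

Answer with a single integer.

Gen 1: crossing 1x2. Involves strand 2? yes. Count so far: 1
Gen 2: crossing 1x3. Involves strand 2? no. Count so far: 1
Gen 3: crossing 2x3. Involves strand 2? yes. Count so far: 2
Gen 4: crossing 3x2. Involves strand 2? yes. Count so far: 3
Gen 5: crossing 2x3. Involves strand 2? yes. Count so far: 4
Gen 6: crossing 2x1. Involves strand 2? yes. Count so far: 5
Gen 7: crossing 1x2. Involves strand 2? yes. Count so far: 6
Gen 8: crossing 3x2. Involves strand 2? yes. Count so far: 7

Answer: 7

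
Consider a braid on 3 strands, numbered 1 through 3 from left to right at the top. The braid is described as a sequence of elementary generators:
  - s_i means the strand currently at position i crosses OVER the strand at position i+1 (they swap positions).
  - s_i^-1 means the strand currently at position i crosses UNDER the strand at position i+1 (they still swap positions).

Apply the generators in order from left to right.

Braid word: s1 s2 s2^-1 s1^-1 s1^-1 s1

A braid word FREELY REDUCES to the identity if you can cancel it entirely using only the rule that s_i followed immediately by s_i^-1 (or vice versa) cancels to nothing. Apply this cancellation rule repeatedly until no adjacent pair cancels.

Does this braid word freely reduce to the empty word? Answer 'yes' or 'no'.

Answer: yes

Derivation:
Gen 1 (s1): push. Stack: [s1]
Gen 2 (s2): push. Stack: [s1 s2]
Gen 3 (s2^-1): cancels prior s2. Stack: [s1]
Gen 4 (s1^-1): cancels prior s1. Stack: []
Gen 5 (s1^-1): push. Stack: [s1^-1]
Gen 6 (s1): cancels prior s1^-1. Stack: []
Reduced word: (empty)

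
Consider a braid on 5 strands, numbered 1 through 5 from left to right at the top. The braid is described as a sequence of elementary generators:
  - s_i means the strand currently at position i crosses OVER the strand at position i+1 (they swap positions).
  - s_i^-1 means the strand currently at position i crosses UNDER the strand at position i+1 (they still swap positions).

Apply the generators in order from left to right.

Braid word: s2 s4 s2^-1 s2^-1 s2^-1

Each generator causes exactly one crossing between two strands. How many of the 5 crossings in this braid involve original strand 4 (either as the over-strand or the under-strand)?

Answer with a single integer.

Gen 1: crossing 2x3. Involves strand 4? no. Count so far: 0
Gen 2: crossing 4x5. Involves strand 4? yes. Count so far: 1
Gen 3: crossing 3x2. Involves strand 4? no. Count so far: 1
Gen 4: crossing 2x3. Involves strand 4? no. Count so far: 1
Gen 5: crossing 3x2. Involves strand 4? no. Count so far: 1

Answer: 1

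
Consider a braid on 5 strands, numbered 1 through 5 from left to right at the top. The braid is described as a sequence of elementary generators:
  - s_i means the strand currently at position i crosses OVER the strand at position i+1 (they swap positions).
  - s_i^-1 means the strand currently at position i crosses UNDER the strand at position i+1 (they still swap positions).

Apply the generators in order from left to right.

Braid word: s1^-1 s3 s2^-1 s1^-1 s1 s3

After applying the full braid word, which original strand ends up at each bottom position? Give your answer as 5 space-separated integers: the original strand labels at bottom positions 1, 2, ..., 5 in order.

Answer: 2 4 3 1 5

Derivation:
Gen 1 (s1^-1): strand 1 crosses under strand 2. Perm now: [2 1 3 4 5]
Gen 2 (s3): strand 3 crosses over strand 4. Perm now: [2 1 4 3 5]
Gen 3 (s2^-1): strand 1 crosses under strand 4. Perm now: [2 4 1 3 5]
Gen 4 (s1^-1): strand 2 crosses under strand 4. Perm now: [4 2 1 3 5]
Gen 5 (s1): strand 4 crosses over strand 2. Perm now: [2 4 1 3 5]
Gen 6 (s3): strand 1 crosses over strand 3. Perm now: [2 4 3 1 5]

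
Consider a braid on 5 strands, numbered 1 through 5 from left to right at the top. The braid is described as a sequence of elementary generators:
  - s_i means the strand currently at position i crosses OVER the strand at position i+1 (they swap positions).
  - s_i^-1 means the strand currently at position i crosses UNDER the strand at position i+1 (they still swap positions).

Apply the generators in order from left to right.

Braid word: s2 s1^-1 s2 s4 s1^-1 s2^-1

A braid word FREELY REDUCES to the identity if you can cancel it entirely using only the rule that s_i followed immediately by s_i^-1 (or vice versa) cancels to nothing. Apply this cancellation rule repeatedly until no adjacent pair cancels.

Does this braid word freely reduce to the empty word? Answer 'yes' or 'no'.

Answer: no

Derivation:
Gen 1 (s2): push. Stack: [s2]
Gen 2 (s1^-1): push. Stack: [s2 s1^-1]
Gen 3 (s2): push. Stack: [s2 s1^-1 s2]
Gen 4 (s4): push. Stack: [s2 s1^-1 s2 s4]
Gen 5 (s1^-1): push. Stack: [s2 s1^-1 s2 s4 s1^-1]
Gen 6 (s2^-1): push. Stack: [s2 s1^-1 s2 s4 s1^-1 s2^-1]
Reduced word: s2 s1^-1 s2 s4 s1^-1 s2^-1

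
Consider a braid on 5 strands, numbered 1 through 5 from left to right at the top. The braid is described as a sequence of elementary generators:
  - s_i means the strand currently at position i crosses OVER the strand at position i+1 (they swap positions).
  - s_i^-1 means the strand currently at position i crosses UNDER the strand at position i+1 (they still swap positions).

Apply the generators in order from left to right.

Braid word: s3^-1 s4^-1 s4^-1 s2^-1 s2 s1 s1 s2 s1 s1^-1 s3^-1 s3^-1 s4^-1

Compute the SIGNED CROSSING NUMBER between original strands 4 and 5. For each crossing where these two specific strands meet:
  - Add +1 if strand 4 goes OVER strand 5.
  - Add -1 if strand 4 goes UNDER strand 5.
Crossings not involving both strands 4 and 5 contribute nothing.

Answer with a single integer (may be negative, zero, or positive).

Gen 1: crossing 3x4. Both 4&5? no. Sum: 0
Gen 2: crossing 3x5. Both 4&5? no. Sum: 0
Gen 3: crossing 5x3. Both 4&5? no. Sum: 0
Gen 4: crossing 2x4. Both 4&5? no. Sum: 0
Gen 5: crossing 4x2. Both 4&5? no. Sum: 0
Gen 6: crossing 1x2. Both 4&5? no. Sum: 0
Gen 7: crossing 2x1. Both 4&5? no. Sum: 0
Gen 8: crossing 2x4. Both 4&5? no. Sum: 0
Gen 9: crossing 1x4. Both 4&5? no. Sum: 0
Gen 10: crossing 4x1. Both 4&5? no. Sum: 0
Gen 11: crossing 2x3. Both 4&5? no. Sum: 0
Gen 12: crossing 3x2. Both 4&5? no. Sum: 0
Gen 13: crossing 3x5. Both 4&5? no. Sum: 0

Answer: 0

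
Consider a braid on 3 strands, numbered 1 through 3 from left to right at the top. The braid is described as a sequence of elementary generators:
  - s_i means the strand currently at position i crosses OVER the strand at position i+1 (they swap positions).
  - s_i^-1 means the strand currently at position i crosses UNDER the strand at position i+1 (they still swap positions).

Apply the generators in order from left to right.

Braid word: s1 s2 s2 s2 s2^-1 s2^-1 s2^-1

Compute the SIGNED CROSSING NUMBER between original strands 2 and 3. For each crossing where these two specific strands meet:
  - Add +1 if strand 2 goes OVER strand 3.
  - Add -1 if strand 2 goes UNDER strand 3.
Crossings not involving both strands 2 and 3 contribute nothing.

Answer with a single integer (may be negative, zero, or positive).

Gen 1: crossing 1x2. Both 2&3? no. Sum: 0
Gen 2: crossing 1x3. Both 2&3? no. Sum: 0
Gen 3: crossing 3x1. Both 2&3? no. Sum: 0
Gen 4: crossing 1x3. Both 2&3? no. Sum: 0
Gen 5: crossing 3x1. Both 2&3? no. Sum: 0
Gen 6: crossing 1x3. Both 2&3? no. Sum: 0
Gen 7: crossing 3x1. Both 2&3? no. Sum: 0

Answer: 0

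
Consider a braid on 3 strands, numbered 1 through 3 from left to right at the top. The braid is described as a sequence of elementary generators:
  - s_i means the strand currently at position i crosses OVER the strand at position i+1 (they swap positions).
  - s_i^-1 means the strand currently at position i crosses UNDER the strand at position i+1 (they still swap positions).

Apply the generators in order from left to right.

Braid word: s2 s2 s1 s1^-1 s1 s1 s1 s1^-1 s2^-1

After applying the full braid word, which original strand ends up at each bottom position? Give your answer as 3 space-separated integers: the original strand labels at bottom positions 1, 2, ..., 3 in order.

Answer: 1 3 2

Derivation:
Gen 1 (s2): strand 2 crosses over strand 3. Perm now: [1 3 2]
Gen 2 (s2): strand 3 crosses over strand 2. Perm now: [1 2 3]
Gen 3 (s1): strand 1 crosses over strand 2. Perm now: [2 1 3]
Gen 4 (s1^-1): strand 2 crosses under strand 1. Perm now: [1 2 3]
Gen 5 (s1): strand 1 crosses over strand 2. Perm now: [2 1 3]
Gen 6 (s1): strand 2 crosses over strand 1. Perm now: [1 2 3]
Gen 7 (s1): strand 1 crosses over strand 2. Perm now: [2 1 3]
Gen 8 (s1^-1): strand 2 crosses under strand 1. Perm now: [1 2 3]
Gen 9 (s2^-1): strand 2 crosses under strand 3. Perm now: [1 3 2]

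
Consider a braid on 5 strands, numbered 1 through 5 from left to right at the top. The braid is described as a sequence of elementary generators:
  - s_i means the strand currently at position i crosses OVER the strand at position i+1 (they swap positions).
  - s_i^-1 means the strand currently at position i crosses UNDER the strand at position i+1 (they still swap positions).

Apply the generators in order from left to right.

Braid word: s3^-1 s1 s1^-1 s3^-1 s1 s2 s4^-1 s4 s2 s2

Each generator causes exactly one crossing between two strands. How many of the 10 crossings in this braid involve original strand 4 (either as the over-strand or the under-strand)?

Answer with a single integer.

Answer: 4

Derivation:
Gen 1: crossing 3x4. Involves strand 4? yes. Count so far: 1
Gen 2: crossing 1x2. Involves strand 4? no. Count so far: 1
Gen 3: crossing 2x1. Involves strand 4? no. Count so far: 1
Gen 4: crossing 4x3. Involves strand 4? yes. Count so far: 2
Gen 5: crossing 1x2. Involves strand 4? no. Count so far: 2
Gen 6: crossing 1x3. Involves strand 4? no. Count so far: 2
Gen 7: crossing 4x5. Involves strand 4? yes. Count so far: 3
Gen 8: crossing 5x4. Involves strand 4? yes. Count so far: 4
Gen 9: crossing 3x1. Involves strand 4? no. Count so far: 4
Gen 10: crossing 1x3. Involves strand 4? no. Count so far: 4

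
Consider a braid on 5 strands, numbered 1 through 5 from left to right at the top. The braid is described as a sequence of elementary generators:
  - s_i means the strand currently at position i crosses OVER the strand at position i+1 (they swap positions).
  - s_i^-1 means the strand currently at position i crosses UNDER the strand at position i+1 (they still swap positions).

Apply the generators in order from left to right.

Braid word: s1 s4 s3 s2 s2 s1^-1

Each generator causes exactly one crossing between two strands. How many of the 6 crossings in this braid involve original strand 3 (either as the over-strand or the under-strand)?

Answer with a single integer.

Gen 1: crossing 1x2. Involves strand 3? no. Count so far: 0
Gen 2: crossing 4x5. Involves strand 3? no. Count so far: 0
Gen 3: crossing 3x5. Involves strand 3? yes. Count so far: 1
Gen 4: crossing 1x5. Involves strand 3? no. Count so far: 1
Gen 5: crossing 5x1. Involves strand 3? no. Count so far: 1
Gen 6: crossing 2x1. Involves strand 3? no. Count so far: 1

Answer: 1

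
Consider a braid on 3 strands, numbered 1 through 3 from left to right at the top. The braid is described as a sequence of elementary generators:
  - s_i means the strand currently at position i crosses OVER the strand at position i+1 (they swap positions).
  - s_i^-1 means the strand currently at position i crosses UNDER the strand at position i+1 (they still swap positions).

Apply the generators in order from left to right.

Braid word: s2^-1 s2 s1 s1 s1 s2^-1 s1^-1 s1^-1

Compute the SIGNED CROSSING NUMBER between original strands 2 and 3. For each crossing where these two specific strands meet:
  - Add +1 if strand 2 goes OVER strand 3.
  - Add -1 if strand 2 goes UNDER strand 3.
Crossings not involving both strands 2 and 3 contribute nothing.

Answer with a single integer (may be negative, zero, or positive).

Answer: -2

Derivation:
Gen 1: 2 under 3. Both 2&3? yes. Contrib: -1. Sum: -1
Gen 2: 3 over 2. Both 2&3? yes. Contrib: -1. Sum: -2
Gen 3: crossing 1x2. Both 2&3? no. Sum: -2
Gen 4: crossing 2x1. Both 2&3? no. Sum: -2
Gen 5: crossing 1x2. Both 2&3? no. Sum: -2
Gen 6: crossing 1x3. Both 2&3? no. Sum: -2
Gen 7: 2 under 3. Both 2&3? yes. Contrib: -1. Sum: -3
Gen 8: 3 under 2. Both 2&3? yes. Contrib: +1. Sum: -2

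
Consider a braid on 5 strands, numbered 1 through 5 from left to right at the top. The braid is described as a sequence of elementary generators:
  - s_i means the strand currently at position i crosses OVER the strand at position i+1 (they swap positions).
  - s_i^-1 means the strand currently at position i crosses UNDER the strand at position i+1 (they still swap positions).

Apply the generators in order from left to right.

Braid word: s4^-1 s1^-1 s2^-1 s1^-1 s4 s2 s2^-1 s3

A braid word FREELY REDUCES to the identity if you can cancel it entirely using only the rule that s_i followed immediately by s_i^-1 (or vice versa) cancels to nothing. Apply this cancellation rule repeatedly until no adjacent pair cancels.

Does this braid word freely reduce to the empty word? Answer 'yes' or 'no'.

Gen 1 (s4^-1): push. Stack: [s4^-1]
Gen 2 (s1^-1): push. Stack: [s4^-1 s1^-1]
Gen 3 (s2^-1): push. Stack: [s4^-1 s1^-1 s2^-1]
Gen 4 (s1^-1): push. Stack: [s4^-1 s1^-1 s2^-1 s1^-1]
Gen 5 (s4): push. Stack: [s4^-1 s1^-1 s2^-1 s1^-1 s4]
Gen 6 (s2): push. Stack: [s4^-1 s1^-1 s2^-1 s1^-1 s4 s2]
Gen 7 (s2^-1): cancels prior s2. Stack: [s4^-1 s1^-1 s2^-1 s1^-1 s4]
Gen 8 (s3): push. Stack: [s4^-1 s1^-1 s2^-1 s1^-1 s4 s3]
Reduced word: s4^-1 s1^-1 s2^-1 s1^-1 s4 s3

Answer: no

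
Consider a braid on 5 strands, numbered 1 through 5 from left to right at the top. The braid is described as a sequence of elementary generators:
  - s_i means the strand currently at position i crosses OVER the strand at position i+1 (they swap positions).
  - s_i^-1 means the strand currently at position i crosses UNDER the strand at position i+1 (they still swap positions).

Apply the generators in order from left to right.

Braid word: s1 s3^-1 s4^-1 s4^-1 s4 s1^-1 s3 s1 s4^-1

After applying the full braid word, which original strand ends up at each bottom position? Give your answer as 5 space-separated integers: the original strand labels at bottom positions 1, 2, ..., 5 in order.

Answer: 2 1 5 3 4

Derivation:
Gen 1 (s1): strand 1 crosses over strand 2. Perm now: [2 1 3 4 5]
Gen 2 (s3^-1): strand 3 crosses under strand 4. Perm now: [2 1 4 3 5]
Gen 3 (s4^-1): strand 3 crosses under strand 5. Perm now: [2 1 4 5 3]
Gen 4 (s4^-1): strand 5 crosses under strand 3. Perm now: [2 1 4 3 5]
Gen 5 (s4): strand 3 crosses over strand 5. Perm now: [2 1 4 5 3]
Gen 6 (s1^-1): strand 2 crosses under strand 1. Perm now: [1 2 4 5 3]
Gen 7 (s3): strand 4 crosses over strand 5. Perm now: [1 2 5 4 3]
Gen 8 (s1): strand 1 crosses over strand 2. Perm now: [2 1 5 4 3]
Gen 9 (s4^-1): strand 4 crosses under strand 3. Perm now: [2 1 5 3 4]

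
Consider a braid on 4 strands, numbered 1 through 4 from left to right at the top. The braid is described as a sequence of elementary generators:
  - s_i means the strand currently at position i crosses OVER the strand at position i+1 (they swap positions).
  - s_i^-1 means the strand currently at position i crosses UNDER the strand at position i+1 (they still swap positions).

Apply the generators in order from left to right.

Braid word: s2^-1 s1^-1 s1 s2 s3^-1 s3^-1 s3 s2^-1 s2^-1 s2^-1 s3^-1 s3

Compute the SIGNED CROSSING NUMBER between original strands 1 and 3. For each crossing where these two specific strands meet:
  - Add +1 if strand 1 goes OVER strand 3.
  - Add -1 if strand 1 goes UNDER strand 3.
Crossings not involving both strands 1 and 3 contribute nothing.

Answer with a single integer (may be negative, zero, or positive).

Answer: -2

Derivation:
Gen 1: crossing 2x3. Both 1&3? no. Sum: 0
Gen 2: 1 under 3. Both 1&3? yes. Contrib: -1. Sum: -1
Gen 3: 3 over 1. Both 1&3? yes. Contrib: -1. Sum: -2
Gen 4: crossing 3x2. Both 1&3? no. Sum: -2
Gen 5: crossing 3x4. Both 1&3? no. Sum: -2
Gen 6: crossing 4x3. Both 1&3? no. Sum: -2
Gen 7: crossing 3x4. Both 1&3? no. Sum: -2
Gen 8: crossing 2x4. Both 1&3? no. Sum: -2
Gen 9: crossing 4x2. Both 1&3? no. Sum: -2
Gen 10: crossing 2x4. Both 1&3? no. Sum: -2
Gen 11: crossing 2x3. Both 1&3? no. Sum: -2
Gen 12: crossing 3x2. Both 1&3? no. Sum: -2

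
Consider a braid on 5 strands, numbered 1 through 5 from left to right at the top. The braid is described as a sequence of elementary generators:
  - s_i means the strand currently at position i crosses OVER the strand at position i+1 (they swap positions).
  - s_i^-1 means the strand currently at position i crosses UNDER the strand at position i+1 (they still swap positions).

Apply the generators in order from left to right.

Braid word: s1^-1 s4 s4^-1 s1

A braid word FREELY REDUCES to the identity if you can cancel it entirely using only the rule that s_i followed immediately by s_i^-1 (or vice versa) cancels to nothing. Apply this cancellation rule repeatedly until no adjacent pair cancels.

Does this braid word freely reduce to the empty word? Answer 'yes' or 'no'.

Answer: yes

Derivation:
Gen 1 (s1^-1): push. Stack: [s1^-1]
Gen 2 (s4): push. Stack: [s1^-1 s4]
Gen 3 (s4^-1): cancels prior s4. Stack: [s1^-1]
Gen 4 (s1): cancels prior s1^-1. Stack: []
Reduced word: (empty)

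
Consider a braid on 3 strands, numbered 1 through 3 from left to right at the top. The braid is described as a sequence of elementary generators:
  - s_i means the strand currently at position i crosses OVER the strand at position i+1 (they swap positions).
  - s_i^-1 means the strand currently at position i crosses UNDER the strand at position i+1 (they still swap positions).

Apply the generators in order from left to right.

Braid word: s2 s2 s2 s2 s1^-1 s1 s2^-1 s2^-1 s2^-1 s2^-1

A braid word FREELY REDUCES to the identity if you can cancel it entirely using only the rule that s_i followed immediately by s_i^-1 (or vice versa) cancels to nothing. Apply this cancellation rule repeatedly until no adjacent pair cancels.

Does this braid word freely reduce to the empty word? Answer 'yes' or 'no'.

Answer: yes

Derivation:
Gen 1 (s2): push. Stack: [s2]
Gen 2 (s2): push. Stack: [s2 s2]
Gen 3 (s2): push. Stack: [s2 s2 s2]
Gen 4 (s2): push. Stack: [s2 s2 s2 s2]
Gen 5 (s1^-1): push. Stack: [s2 s2 s2 s2 s1^-1]
Gen 6 (s1): cancels prior s1^-1. Stack: [s2 s2 s2 s2]
Gen 7 (s2^-1): cancels prior s2. Stack: [s2 s2 s2]
Gen 8 (s2^-1): cancels prior s2. Stack: [s2 s2]
Gen 9 (s2^-1): cancels prior s2. Stack: [s2]
Gen 10 (s2^-1): cancels prior s2. Stack: []
Reduced word: (empty)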